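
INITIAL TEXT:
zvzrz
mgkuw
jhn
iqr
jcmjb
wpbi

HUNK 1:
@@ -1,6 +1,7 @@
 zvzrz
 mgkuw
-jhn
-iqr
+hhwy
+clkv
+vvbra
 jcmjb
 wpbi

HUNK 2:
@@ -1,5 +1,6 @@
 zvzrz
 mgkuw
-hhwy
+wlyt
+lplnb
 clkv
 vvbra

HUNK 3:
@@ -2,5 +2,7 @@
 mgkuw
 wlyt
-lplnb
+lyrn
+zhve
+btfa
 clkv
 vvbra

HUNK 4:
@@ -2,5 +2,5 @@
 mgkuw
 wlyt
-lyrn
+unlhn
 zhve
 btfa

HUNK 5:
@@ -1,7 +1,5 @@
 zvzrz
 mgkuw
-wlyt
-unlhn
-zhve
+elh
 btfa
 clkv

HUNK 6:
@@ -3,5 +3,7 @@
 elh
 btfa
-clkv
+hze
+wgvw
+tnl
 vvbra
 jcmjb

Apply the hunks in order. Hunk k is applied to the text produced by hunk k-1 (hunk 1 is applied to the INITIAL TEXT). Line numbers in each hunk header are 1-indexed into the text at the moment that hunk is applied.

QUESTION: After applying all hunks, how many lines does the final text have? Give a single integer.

Answer: 10

Derivation:
Hunk 1: at line 1 remove [jhn,iqr] add [hhwy,clkv,vvbra] -> 7 lines: zvzrz mgkuw hhwy clkv vvbra jcmjb wpbi
Hunk 2: at line 1 remove [hhwy] add [wlyt,lplnb] -> 8 lines: zvzrz mgkuw wlyt lplnb clkv vvbra jcmjb wpbi
Hunk 3: at line 2 remove [lplnb] add [lyrn,zhve,btfa] -> 10 lines: zvzrz mgkuw wlyt lyrn zhve btfa clkv vvbra jcmjb wpbi
Hunk 4: at line 2 remove [lyrn] add [unlhn] -> 10 lines: zvzrz mgkuw wlyt unlhn zhve btfa clkv vvbra jcmjb wpbi
Hunk 5: at line 1 remove [wlyt,unlhn,zhve] add [elh] -> 8 lines: zvzrz mgkuw elh btfa clkv vvbra jcmjb wpbi
Hunk 6: at line 3 remove [clkv] add [hze,wgvw,tnl] -> 10 lines: zvzrz mgkuw elh btfa hze wgvw tnl vvbra jcmjb wpbi
Final line count: 10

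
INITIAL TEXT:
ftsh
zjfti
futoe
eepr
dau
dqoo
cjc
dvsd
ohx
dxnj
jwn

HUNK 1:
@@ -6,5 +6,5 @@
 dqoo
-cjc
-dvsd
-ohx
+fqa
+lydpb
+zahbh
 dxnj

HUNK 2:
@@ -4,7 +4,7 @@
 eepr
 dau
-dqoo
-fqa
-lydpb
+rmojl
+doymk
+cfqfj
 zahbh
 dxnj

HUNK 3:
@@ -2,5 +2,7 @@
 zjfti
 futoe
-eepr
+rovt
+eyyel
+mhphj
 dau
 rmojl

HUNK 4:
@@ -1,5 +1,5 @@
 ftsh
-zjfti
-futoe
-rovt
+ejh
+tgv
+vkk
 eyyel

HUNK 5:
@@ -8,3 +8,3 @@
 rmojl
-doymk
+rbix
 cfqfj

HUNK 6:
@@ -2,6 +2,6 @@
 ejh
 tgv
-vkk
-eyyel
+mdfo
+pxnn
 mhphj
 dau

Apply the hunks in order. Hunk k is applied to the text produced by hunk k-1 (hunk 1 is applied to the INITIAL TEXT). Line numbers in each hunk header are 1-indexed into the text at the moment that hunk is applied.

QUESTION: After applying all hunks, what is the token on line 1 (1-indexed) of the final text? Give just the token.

Hunk 1: at line 6 remove [cjc,dvsd,ohx] add [fqa,lydpb,zahbh] -> 11 lines: ftsh zjfti futoe eepr dau dqoo fqa lydpb zahbh dxnj jwn
Hunk 2: at line 4 remove [dqoo,fqa,lydpb] add [rmojl,doymk,cfqfj] -> 11 lines: ftsh zjfti futoe eepr dau rmojl doymk cfqfj zahbh dxnj jwn
Hunk 3: at line 2 remove [eepr] add [rovt,eyyel,mhphj] -> 13 lines: ftsh zjfti futoe rovt eyyel mhphj dau rmojl doymk cfqfj zahbh dxnj jwn
Hunk 4: at line 1 remove [zjfti,futoe,rovt] add [ejh,tgv,vkk] -> 13 lines: ftsh ejh tgv vkk eyyel mhphj dau rmojl doymk cfqfj zahbh dxnj jwn
Hunk 5: at line 8 remove [doymk] add [rbix] -> 13 lines: ftsh ejh tgv vkk eyyel mhphj dau rmojl rbix cfqfj zahbh dxnj jwn
Hunk 6: at line 2 remove [vkk,eyyel] add [mdfo,pxnn] -> 13 lines: ftsh ejh tgv mdfo pxnn mhphj dau rmojl rbix cfqfj zahbh dxnj jwn
Final line 1: ftsh

Answer: ftsh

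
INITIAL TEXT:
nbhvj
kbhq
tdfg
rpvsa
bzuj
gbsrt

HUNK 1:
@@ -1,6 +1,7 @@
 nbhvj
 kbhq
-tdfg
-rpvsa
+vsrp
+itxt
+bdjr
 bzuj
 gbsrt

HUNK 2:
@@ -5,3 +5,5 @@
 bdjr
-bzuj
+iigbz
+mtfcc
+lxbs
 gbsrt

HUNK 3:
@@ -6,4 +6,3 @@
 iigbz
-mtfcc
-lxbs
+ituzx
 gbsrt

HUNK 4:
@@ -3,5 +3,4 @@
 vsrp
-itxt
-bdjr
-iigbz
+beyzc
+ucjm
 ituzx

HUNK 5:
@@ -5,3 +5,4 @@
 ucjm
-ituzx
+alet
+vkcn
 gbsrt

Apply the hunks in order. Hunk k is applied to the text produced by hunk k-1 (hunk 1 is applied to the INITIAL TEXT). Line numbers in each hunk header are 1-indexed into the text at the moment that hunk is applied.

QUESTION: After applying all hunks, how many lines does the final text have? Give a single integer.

Hunk 1: at line 1 remove [tdfg,rpvsa] add [vsrp,itxt,bdjr] -> 7 lines: nbhvj kbhq vsrp itxt bdjr bzuj gbsrt
Hunk 2: at line 5 remove [bzuj] add [iigbz,mtfcc,lxbs] -> 9 lines: nbhvj kbhq vsrp itxt bdjr iigbz mtfcc lxbs gbsrt
Hunk 3: at line 6 remove [mtfcc,lxbs] add [ituzx] -> 8 lines: nbhvj kbhq vsrp itxt bdjr iigbz ituzx gbsrt
Hunk 4: at line 3 remove [itxt,bdjr,iigbz] add [beyzc,ucjm] -> 7 lines: nbhvj kbhq vsrp beyzc ucjm ituzx gbsrt
Hunk 5: at line 5 remove [ituzx] add [alet,vkcn] -> 8 lines: nbhvj kbhq vsrp beyzc ucjm alet vkcn gbsrt
Final line count: 8

Answer: 8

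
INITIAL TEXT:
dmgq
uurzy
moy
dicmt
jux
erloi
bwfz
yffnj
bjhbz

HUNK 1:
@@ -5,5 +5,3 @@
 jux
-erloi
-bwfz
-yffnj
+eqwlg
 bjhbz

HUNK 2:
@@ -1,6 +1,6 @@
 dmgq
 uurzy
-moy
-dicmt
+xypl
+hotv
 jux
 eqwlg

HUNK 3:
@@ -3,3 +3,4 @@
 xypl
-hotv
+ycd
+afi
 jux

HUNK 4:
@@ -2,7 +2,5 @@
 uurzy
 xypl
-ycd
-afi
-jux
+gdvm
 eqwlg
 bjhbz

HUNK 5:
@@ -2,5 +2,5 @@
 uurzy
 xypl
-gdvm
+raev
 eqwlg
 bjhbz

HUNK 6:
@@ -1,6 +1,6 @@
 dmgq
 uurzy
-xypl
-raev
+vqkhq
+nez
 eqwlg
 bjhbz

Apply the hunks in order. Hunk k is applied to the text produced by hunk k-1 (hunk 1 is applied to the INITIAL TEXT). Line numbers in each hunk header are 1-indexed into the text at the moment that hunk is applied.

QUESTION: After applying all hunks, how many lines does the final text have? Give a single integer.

Answer: 6

Derivation:
Hunk 1: at line 5 remove [erloi,bwfz,yffnj] add [eqwlg] -> 7 lines: dmgq uurzy moy dicmt jux eqwlg bjhbz
Hunk 2: at line 1 remove [moy,dicmt] add [xypl,hotv] -> 7 lines: dmgq uurzy xypl hotv jux eqwlg bjhbz
Hunk 3: at line 3 remove [hotv] add [ycd,afi] -> 8 lines: dmgq uurzy xypl ycd afi jux eqwlg bjhbz
Hunk 4: at line 2 remove [ycd,afi,jux] add [gdvm] -> 6 lines: dmgq uurzy xypl gdvm eqwlg bjhbz
Hunk 5: at line 2 remove [gdvm] add [raev] -> 6 lines: dmgq uurzy xypl raev eqwlg bjhbz
Hunk 6: at line 1 remove [xypl,raev] add [vqkhq,nez] -> 6 lines: dmgq uurzy vqkhq nez eqwlg bjhbz
Final line count: 6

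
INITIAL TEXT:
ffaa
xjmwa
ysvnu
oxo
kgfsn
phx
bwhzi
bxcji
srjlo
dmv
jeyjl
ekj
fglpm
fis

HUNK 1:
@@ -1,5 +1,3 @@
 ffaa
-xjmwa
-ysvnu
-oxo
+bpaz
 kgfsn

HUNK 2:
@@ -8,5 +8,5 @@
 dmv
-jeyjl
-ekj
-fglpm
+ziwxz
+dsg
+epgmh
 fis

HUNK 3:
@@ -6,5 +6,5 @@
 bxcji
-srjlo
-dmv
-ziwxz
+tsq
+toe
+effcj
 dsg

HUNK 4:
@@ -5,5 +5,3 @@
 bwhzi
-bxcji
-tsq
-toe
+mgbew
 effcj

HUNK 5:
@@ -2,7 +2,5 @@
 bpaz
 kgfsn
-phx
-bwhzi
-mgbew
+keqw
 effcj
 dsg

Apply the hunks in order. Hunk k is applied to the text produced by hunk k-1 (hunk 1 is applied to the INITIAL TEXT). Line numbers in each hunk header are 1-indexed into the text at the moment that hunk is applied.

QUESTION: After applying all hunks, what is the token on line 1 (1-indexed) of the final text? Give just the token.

Hunk 1: at line 1 remove [xjmwa,ysvnu,oxo] add [bpaz] -> 12 lines: ffaa bpaz kgfsn phx bwhzi bxcji srjlo dmv jeyjl ekj fglpm fis
Hunk 2: at line 8 remove [jeyjl,ekj,fglpm] add [ziwxz,dsg,epgmh] -> 12 lines: ffaa bpaz kgfsn phx bwhzi bxcji srjlo dmv ziwxz dsg epgmh fis
Hunk 3: at line 6 remove [srjlo,dmv,ziwxz] add [tsq,toe,effcj] -> 12 lines: ffaa bpaz kgfsn phx bwhzi bxcji tsq toe effcj dsg epgmh fis
Hunk 4: at line 5 remove [bxcji,tsq,toe] add [mgbew] -> 10 lines: ffaa bpaz kgfsn phx bwhzi mgbew effcj dsg epgmh fis
Hunk 5: at line 2 remove [phx,bwhzi,mgbew] add [keqw] -> 8 lines: ffaa bpaz kgfsn keqw effcj dsg epgmh fis
Final line 1: ffaa

Answer: ffaa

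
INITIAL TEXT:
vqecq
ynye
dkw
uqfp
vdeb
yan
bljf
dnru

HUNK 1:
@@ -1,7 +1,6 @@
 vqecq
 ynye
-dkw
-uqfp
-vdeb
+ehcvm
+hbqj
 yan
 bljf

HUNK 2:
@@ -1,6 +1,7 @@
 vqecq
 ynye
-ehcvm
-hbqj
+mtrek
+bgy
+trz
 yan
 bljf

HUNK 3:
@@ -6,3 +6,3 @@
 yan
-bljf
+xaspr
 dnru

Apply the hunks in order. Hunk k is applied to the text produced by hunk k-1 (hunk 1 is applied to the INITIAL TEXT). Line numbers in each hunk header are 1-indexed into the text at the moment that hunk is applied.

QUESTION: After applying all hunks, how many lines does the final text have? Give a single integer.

Hunk 1: at line 1 remove [dkw,uqfp,vdeb] add [ehcvm,hbqj] -> 7 lines: vqecq ynye ehcvm hbqj yan bljf dnru
Hunk 2: at line 1 remove [ehcvm,hbqj] add [mtrek,bgy,trz] -> 8 lines: vqecq ynye mtrek bgy trz yan bljf dnru
Hunk 3: at line 6 remove [bljf] add [xaspr] -> 8 lines: vqecq ynye mtrek bgy trz yan xaspr dnru
Final line count: 8

Answer: 8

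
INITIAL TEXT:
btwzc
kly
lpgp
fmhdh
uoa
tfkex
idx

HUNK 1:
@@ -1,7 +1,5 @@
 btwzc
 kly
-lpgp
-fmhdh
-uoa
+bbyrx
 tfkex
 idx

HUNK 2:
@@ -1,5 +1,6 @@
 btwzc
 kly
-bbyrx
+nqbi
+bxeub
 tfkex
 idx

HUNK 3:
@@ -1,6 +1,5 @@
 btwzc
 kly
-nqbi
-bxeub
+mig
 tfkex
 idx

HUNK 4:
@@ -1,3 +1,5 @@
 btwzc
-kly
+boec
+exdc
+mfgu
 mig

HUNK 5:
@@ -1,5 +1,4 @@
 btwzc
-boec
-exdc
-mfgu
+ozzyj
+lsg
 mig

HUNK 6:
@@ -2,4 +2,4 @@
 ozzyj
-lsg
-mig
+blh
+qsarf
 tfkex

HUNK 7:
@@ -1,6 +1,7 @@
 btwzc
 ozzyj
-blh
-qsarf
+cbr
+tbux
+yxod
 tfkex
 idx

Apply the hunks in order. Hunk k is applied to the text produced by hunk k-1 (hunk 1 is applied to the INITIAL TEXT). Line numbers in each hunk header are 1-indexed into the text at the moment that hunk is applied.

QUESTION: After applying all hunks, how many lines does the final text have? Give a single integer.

Answer: 7

Derivation:
Hunk 1: at line 1 remove [lpgp,fmhdh,uoa] add [bbyrx] -> 5 lines: btwzc kly bbyrx tfkex idx
Hunk 2: at line 1 remove [bbyrx] add [nqbi,bxeub] -> 6 lines: btwzc kly nqbi bxeub tfkex idx
Hunk 3: at line 1 remove [nqbi,bxeub] add [mig] -> 5 lines: btwzc kly mig tfkex idx
Hunk 4: at line 1 remove [kly] add [boec,exdc,mfgu] -> 7 lines: btwzc boec exdc mfgu mig tfkex idx
Hunk 5: at line 1 remove [boec,exdc,mfgu] add [ozzyj,lsg] -> 6 lines: btwzc ozzyj lsg mig tfkex idx
Hunk 6: at line 2 remove [lsg,mig] add [blh,qsarf] -> 6 lines: btwzc ozzyj blh qsarf tfkex idx
Hunk 7: at line 1 remove [blh,qsarf] add [cbr,tbux,yxod] -> 7 lines: btwzc ozzyj cbr tbux yxod tfkex idx
Final line count: 7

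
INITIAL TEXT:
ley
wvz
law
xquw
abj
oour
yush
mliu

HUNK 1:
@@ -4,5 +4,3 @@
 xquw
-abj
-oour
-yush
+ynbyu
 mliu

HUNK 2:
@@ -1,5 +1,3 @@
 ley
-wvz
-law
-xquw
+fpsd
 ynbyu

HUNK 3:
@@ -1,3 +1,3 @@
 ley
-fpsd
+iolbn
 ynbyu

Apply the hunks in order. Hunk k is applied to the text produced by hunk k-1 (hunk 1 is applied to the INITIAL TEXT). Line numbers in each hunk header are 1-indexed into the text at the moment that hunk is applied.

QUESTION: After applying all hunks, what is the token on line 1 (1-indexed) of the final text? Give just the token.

Answer: ley

Derivation:
Hunk 1: at line 4 remove [abj,oour,yush] add [ynbyu] -> 6 lines: ley wvz law xquw ynbyu mliu
Hunk 2: at line 1 remove [wvz,law,xquw] add [fpsd] -> 4 lines: ley fpsd ynbyu mliu
Hunk 3: at line 1 remove [fpsd] add [iolbn] -> 4 lines: ley iolbn ynbyu mliu
Final line 1: ley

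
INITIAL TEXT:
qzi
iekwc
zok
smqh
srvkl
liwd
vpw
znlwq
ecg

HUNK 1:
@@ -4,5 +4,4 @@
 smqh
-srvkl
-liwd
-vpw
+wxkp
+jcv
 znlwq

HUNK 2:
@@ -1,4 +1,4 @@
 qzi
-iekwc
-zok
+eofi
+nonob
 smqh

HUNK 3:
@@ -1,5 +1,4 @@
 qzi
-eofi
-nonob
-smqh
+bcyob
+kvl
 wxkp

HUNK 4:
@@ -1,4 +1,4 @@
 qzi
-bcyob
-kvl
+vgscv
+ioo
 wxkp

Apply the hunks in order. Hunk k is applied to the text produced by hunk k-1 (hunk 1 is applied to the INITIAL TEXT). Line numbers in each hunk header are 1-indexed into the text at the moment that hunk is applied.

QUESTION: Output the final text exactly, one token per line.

Hunk 1: at line 4 remove [srvkl,liwd,vpw] add [wxkp,jcv] -> 8 lines: qzi iekwc zok smqh wxkp jcv znlwq ecg
Hunk 2: at line 1 remove [iekwc,zok] add [eofi,nonob] -> 8 lines: qzi eofi nonob smqh wxkp jcv znlwq ecg
Hunk 3: at line 1 remove [eofi,nonob,smqh] add [bcyob,kvl] -> 7 lines: qzi bcyob kvl wxkp jcv znlwq ecg
Hunk 4: at line 1 remove [bcyob,kvl] add [vgscv,ioo] -> 7 lines: qzi vgscv ioo wxkp jcv znlwq ecg

Answer: qzi
vgscv
ioo
wxkp
jcv
znlwq
ecg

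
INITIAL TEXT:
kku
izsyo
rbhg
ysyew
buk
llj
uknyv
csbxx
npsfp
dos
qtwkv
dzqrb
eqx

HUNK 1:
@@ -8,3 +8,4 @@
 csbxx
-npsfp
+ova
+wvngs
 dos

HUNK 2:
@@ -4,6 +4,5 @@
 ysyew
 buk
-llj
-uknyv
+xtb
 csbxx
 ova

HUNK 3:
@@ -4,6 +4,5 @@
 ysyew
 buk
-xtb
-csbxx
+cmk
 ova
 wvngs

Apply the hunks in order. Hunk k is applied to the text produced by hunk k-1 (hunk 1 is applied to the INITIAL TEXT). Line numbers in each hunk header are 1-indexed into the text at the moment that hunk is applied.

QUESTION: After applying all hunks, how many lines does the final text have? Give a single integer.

Answer: 12

Derivation:
Hunk 1: at line 8 remove [npsfp] add [ova,wvngs] -> 14 lines: kku izsyo rbhg ysyew buk llj uknyv csbxx ova wvngs dos qtwkv dzqrb eqx
Hunk 2: at line 4 remove [llj,uknyv] add [xtb] -> 13 lines: kku izsyo rbhg ysyew buk xtb csbxx ova wvngs dos qtwkv dzqrb eqx
Hunk 3: at line 4 remove [xtb,csbxx] add [cmk] -> 12 lines: kku izsyo rbhg ysyew buk cmk ova wvngs dos qtwkv dzqrb eqx
Final line count: 12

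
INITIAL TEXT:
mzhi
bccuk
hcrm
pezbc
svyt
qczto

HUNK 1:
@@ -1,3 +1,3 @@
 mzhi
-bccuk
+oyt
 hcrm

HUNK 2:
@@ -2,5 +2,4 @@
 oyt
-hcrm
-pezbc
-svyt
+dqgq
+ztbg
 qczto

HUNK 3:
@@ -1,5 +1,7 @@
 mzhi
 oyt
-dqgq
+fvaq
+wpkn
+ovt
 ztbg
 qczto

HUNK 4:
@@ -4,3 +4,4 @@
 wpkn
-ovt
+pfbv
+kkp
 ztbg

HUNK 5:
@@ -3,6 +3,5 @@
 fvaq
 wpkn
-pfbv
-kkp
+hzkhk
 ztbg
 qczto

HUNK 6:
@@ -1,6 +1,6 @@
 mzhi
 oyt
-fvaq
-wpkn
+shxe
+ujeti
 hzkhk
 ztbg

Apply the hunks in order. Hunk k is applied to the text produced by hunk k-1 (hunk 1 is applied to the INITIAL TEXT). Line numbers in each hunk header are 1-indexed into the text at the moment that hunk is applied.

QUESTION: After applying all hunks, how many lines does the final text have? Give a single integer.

Hunk 1: at line 1 remove [bccuk] add [oyt] -> 6 lines: mzhi oyt hcrm pezbc svyt qczto
Hunk 2: at line 2 remove [hcrm,pezbc,svyt] add [dqgq,ztbg] -> 5 lines: mzhi oyt dqgq ztbg qczto
Hunk 3: at line 1 remove [dqgq] add [fvaq,wpkn,ovt] -> 7 lines: mzhi oyt fvaq wpkn ovt ztbg qczto
Hunk 4: at line 4 remove [ovt] add [pfbv,kkp] -> 8 lines: mzhi oyt fvaq wpkn pfbv kkp ztbg qczto
Hunk 5: at line 3 remove [pfbv,kkp] add [hzkhk] -> 7 lines: mzhi oyt fvaq wpkn hzkhk ztbg qczto
Hunk 6: at line 1 remove [fvaq,wpkn] add [shxe,ujeti] -> 7 lines: mzhi oyt shxe ujeti hzkhk ztbg qczto
Final line count: 7

Answer: 7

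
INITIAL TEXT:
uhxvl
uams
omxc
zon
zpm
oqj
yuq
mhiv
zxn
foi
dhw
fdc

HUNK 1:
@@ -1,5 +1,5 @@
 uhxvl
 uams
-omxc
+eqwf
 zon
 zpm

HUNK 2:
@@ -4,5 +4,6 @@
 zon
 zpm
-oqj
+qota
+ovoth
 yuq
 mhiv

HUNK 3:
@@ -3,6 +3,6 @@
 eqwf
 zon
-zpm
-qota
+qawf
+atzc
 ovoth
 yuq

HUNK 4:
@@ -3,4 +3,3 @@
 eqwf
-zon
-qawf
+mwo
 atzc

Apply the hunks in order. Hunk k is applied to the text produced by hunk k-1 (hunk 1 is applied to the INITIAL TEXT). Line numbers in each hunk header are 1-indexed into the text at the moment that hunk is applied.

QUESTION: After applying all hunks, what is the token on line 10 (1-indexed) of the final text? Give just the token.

Answer: foi

Derivation:
Hunk 1: at line 1 remove [omxc] add [eqwf] -> 12 lines: uhxvl uams eqwf zon zpm oqj yuq mhiv zxn foi dhw fdc
Hunk 2: at line 4 remove [oqj] add [qota,ovoth] -> 13 lines: uhxvl uams eqwf zon zpm qota ovoth yuq mhiv zxn foi dhw fdc
Hunk 3: at line 3 remove [zpm,qota] add [qawf,atzc] -> 13 lines: uhxvl uams eqwf zon qawf atzc ovoth yuq mhiv zxn foi dhw fdc
Hunk 4: at line 3 remove [zon,qawf] add [mwo] -> 12 lines: uhxvl uams eqwf mwo atzc ovoth yuq mhiv zxn foi dhw fdc
Final line 10: foi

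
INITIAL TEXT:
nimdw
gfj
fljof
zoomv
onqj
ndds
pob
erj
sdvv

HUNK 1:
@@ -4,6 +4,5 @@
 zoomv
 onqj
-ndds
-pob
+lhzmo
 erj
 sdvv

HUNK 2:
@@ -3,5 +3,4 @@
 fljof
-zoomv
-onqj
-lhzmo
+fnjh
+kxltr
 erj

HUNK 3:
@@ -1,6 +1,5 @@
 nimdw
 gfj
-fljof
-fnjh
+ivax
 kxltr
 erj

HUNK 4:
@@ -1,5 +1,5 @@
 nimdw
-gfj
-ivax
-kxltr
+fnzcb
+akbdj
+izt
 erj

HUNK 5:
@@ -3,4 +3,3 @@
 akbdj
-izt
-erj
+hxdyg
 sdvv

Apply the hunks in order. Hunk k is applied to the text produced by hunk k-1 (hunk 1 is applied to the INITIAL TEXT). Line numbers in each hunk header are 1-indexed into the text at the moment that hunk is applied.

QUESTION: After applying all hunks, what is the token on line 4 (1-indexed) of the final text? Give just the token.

Hunk 1: at line 4 remove [ndds,pob] add [lhzmo] -> 8 lines: nimdw gfj fljof zoomv onqj lhzmo erj sdvv
Hunk 2: at line 3 remove [zoomv,onqj,lhzmo] add [fnjh,kxltr] -> 7 lines: nimdw gfj fljof fnjh kxltr erj sdvv
Hunk 3: at line 1 remove [fljof,fnjh] add [ivax] -> 6 lines: nimdw gfj ivax kxltr erj sdvv
Hunk 4: at line 1 remove [gfj,ivax,kxltr] add [fnzcb,akbdj,izt] -> 6 lines: nimdw fnzcb akbdj izt erj sdvv
Hunk 5: at line 3 remove [izt,erj] add [hxdyg] -> 5 lines: nimdw fnzcb akbdj hxdyg sdvv
Final line 4: hxdyg

Answer: hxdyg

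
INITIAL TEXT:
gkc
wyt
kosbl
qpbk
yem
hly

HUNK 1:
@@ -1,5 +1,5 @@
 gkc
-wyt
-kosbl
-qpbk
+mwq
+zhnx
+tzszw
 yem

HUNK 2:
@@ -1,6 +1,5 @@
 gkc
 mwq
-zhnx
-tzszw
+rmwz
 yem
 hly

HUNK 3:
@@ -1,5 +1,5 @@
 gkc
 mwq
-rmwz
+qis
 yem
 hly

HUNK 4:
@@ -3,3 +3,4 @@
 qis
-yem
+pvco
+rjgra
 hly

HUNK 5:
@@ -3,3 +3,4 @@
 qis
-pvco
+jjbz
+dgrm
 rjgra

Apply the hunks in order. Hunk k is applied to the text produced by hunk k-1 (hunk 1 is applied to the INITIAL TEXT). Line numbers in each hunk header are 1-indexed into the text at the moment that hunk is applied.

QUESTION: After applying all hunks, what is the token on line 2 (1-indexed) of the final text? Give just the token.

Hunk 1: at line 1 remove [wyt,kosbl,qpbk] add [mwq,zhnx,tzszw] -> 6 lines: gkc mwq zhnx tzszw yem hly
Hunk 2: at line 1 remove [zhnx,tzszw] add [rmwz] -> 5 lines: gkc mwq rmwz yem hly
Hunk 3: at line 1 remove [rmwz] add [qis] -> 5 lines: gkc mwq qis yem hly
Hunk 4: at line 3 remove [yem] add [pvco,rjgra] -> 6 lines: gkc mwq qis pvco rjgra hly
Hunk 5: at line 3 remove [pvco] add [jjbz,dgrm] -> 7 lines: gkc mwq qis jjbz dgrm rjgra hly
Final line 2: mwq

Answer: mwq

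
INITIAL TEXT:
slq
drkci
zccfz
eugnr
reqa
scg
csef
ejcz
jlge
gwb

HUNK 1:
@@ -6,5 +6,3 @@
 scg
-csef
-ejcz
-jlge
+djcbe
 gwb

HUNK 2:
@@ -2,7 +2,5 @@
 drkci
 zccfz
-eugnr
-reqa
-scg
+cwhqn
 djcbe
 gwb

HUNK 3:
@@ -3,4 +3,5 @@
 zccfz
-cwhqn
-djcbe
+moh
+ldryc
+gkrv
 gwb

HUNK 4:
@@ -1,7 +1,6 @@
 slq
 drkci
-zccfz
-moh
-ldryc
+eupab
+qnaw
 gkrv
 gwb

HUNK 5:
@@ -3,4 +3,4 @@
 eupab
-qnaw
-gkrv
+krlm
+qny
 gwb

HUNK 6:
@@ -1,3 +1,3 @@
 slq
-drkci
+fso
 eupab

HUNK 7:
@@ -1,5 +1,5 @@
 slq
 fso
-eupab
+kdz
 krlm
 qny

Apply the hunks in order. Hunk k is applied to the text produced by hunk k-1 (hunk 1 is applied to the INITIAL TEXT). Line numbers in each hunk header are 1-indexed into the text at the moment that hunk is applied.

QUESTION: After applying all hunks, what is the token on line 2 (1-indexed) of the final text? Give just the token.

Hunk 1: at line 6 remove [csef,ejcz,jlge] add [djcbe] -> 8 lines: slq drkci zccfz eugnr reqa scg djcbe gwb
Hunk 2: at line 2 remove [eugnr,reqa,scg] add [cwhqn] -> 6 lines: slq drkci zccfz cwhqn djcbe gwb
Hunk 3: at line 3 remove [cwhqn,djcbe] add [moh,ldryc,gkrv] -> 7 lines: slq drkci zccfz moh ldryc gkrv gwb
Hunk 4: at line 1 remove [zccfz,moh,ldryc] add [eupab,qnaw] -> 6 lines: slq drkci eupab qnaw gkrv gwb
Hunk 5: at line 3 remove [qnaw,gkrv] add [krlm,qny] -> 6 lines: slq drkci eupab krlm qny gwb
Hunk 6: at line 1 remove [drkci] add [fso] -> 6 lines: slq fso eupab krlm qny gwb
Hunk 7: at line 1 remove [eupab] add [kdz] -> 6 lines: slq fso kdz krlm qny gwb
Final line 2: fso

Answer: fso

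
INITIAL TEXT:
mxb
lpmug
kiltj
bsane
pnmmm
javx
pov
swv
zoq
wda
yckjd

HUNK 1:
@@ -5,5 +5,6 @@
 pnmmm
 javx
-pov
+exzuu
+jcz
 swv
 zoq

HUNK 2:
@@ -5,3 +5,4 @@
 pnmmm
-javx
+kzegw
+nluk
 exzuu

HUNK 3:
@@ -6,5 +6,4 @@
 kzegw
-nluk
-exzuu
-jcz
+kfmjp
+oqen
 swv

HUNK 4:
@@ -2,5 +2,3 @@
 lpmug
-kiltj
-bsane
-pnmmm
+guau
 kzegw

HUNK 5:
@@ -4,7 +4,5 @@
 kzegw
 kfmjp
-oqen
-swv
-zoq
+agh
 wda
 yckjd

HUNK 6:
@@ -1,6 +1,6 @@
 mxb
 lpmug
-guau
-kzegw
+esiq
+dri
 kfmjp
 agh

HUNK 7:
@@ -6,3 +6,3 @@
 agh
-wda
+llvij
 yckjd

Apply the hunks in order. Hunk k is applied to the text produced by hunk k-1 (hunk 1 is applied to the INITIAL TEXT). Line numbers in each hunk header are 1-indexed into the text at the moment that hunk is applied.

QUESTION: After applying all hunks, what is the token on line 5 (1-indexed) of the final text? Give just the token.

Answer: kfmjp

Derivation:
Hunk 1: at line 5 remove [pov] add [exzuu,jcz] -> 12 lines: mxb lpmug kiltj bsane pnmmm javx exzuu jcz swv zoq wda yckjd
Hunk 2: at line 5 remove [javx] add [kzegw,nluk] -> 13 lines: mxb lpmug kiltj bsane pnmmm kzegw nluk exzuu jcz swv zoq wda yckjd
Hunk 3: at line 6 remove [nluk,exzuu,jcz] add [kfmjp,oqen] -> 12 lines: mxb lpmug kiltj bsane pnmmm kzegw kfmjp oqen swv zoq wda yckjd
Hunk 4: at line 2 remove [kiltj,bsane,pnmmm] add [guau] -> 10 lines: mxb lpmug guau kzegw kfmjp oqen swv zoq wda yckjd
Hunk 5: at line 4 remove [oqen,swv,zoq] add [agh] -> 8 lines: mxb lpmug guau kzegw kfmjp agh wda yckjd
Hunk 6: at line 1 remove [guau,kzegw] add [esiq,dri] -> 8 lines: mxb lpmug esiq dri kfmjp agh wda yckjd
Hunk 7: at line 6 remove [wda] add [llvij] -> 8 lines: mxb lpmug esiq dri kfmjp agh llvij yckjd
Final line 5: kfmjp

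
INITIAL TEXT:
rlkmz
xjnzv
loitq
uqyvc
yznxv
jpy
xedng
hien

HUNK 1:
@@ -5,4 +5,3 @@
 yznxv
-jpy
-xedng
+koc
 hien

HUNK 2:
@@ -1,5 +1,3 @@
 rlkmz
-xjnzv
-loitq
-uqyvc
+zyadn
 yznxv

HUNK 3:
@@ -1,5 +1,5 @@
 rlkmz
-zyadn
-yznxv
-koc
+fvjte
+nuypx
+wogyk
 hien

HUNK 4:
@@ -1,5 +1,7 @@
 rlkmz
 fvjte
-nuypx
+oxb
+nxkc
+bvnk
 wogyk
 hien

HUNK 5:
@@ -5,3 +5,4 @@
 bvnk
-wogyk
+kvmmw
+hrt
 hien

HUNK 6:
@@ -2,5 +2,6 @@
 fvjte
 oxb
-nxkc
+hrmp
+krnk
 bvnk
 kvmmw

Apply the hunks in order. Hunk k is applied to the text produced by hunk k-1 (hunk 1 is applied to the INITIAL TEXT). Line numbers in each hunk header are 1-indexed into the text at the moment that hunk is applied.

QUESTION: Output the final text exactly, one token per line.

Answer: rlkmz
fvjte
oxb
hrmp
krnk
bvnk
kvmmw
hrt
hien

Derivation:
Hunk 1: at line 5 remove [jpy,xedng] add [koc] -> 7 lines: rlkmz xjnzv loitq uqyvc yznxv koc hien
Hunk 2: at line 1 remove [xjnzv,loitq,uqyvc] add [zyadn] -> 5 lines: rlkmz zyadn yznxv koc hien
Hunk 3: at line 1 remove [zyadn,yznxv,koc] add [fvjte,nuypx,wogyk] -> 5 lines: rlkmz fvjte nuypx wogyk hien
Hunk 4: at line 1 remove [nuypx] add [oxb,nxkc,bvnk] -> 7 lines: rlkmz fvjte oxb nxkc bvnk wogyk hien
Hunk 5: at line 5 remove [wogyk] add [kvmmw,hrt] -> 8 lines: rlkmz fvjte oxb nxkc bvnk kvmmw hrt hien
Hunk 6: at line 2 remove [nxkc] add [hrmp,krnk] -> 9 lines: rlkmz fvjte oxb hrmp krnk bvnk kvmmw hrt hien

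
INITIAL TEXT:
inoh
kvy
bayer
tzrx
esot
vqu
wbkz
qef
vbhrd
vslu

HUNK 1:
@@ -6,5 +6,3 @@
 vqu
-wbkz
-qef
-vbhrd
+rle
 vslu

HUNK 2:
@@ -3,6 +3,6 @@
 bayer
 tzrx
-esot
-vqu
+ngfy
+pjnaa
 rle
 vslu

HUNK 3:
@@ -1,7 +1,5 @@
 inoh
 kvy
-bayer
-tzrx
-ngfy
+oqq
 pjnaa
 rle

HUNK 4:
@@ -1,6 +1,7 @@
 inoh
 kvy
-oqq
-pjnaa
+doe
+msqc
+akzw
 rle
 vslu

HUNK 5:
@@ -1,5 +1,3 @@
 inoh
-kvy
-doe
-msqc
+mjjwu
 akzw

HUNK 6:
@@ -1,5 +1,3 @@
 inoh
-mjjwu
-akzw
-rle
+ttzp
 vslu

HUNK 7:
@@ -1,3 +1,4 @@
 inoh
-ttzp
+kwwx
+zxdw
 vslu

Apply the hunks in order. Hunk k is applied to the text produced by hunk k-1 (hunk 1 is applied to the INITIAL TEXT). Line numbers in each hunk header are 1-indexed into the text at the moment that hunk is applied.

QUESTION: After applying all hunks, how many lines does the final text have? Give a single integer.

Answer: 4

Derivation:
Hunk 1: at line 6 remove [wbkz,qef,vbhrd] add [rle] -> 8 lines: inoh kvy bayer tzrx esot vqu rle vslu
Hunk 2: at line 3 remove [esot,vqu] add [ngfy,pjnaa] -> 8 lines: inoh kvy bayer tzrx ngfy pjnaa rle vslu
Hunk 3: at line 1 remove [bayer,tzrx,ngfy] add [oqq] -> 6 lines: inoh kvy oqq pjnaa rle vslu
Hunk 4: at line 1 remove [oqq,pjnaa] add [doe,msqc,akzw] -> 7 lines: inoh kvy doe msqc akzw rle vslu
Hunk 5: at line 1 remove [kvy,doe,msqc] add [mjjwu] -> 5 lines: inoh mjjwu akzw rle vslu
Hunk 6: at line 1 remove [mjjwu,akzw,rle] add [ttzp] -> 3 lines: inoh ttzp vslu
Hunk 7: at line 1 remove [ttzp] add [kwwx,zxdw] -> 4 lines: inoh kwwx zxdw vslu
Final line count: 4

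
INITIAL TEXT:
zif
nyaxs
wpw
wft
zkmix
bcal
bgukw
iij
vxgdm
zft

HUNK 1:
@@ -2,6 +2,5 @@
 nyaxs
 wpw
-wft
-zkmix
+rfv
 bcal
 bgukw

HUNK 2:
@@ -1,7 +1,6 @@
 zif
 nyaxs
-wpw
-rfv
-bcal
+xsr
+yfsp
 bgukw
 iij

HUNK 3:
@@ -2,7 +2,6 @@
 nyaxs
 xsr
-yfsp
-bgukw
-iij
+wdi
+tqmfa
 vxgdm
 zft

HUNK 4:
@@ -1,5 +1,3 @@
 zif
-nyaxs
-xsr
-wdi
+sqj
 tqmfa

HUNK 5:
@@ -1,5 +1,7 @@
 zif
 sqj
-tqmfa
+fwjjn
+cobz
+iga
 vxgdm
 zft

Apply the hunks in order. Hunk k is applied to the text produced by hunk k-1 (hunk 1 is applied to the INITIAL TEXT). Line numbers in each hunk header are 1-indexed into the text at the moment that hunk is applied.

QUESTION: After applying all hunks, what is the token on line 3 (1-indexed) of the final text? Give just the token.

Hunk 1: at line 2 remove [wft,zkmix] add [rfv] -> 9 lines: zif nyaxs wpw rfv bcal bgukw iij vxgdm zft
Hunk 2: at line 1 remove [wpw,rfv,bcal] add [xsr,yfsp] -> 8 lines: zif nyaxs xsr yfsp bgukw iij vxgdm zft
Hunk 3: at line 2 remove [yfsp,bgukw,iij] add [wdi,tqmfa] -> 7 lines: zif nyaxs xsr wdi tqmfa vxgdm zft
Hunk 4: at line 1 remove [nyaxs,xsr,wdi] add [sqj] -> 5 lines: zif sqj tqmfa vxgdm zft
Hunk 5: at line 1 remove [tqmfa] add [fwjjn,cobz,iga] -> 7 lines: zif sqj fwjjn cobz iga vxgdm zft
Final line 3: fwjjn

Answer: fwjjn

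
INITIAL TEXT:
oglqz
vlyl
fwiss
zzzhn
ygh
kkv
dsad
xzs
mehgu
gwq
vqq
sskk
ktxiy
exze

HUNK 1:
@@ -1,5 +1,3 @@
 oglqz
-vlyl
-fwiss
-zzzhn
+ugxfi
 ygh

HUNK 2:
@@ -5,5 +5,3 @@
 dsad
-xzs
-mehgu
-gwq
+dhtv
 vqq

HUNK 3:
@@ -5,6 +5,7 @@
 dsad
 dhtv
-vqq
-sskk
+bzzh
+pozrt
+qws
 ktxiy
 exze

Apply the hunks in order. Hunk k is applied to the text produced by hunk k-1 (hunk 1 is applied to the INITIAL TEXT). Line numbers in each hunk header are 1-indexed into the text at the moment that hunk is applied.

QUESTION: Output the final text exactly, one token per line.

Hunk 1: at line 1 remove [vlyl,fwiss,zzzhn] add [ugxfi] -> 12 lines: oglqz ugxfi ygh kkv dsad xzs mehgu gwq vqq sskk ktxiy exze
Hunk 2: at line 5 remove [xzs,mehgu,gwq] add [dhtv] -> 10 lines: oglqz ugxfi ygh kkv dsad dhtv vqq sskk ktxiy exze
Hunk 3: at line 5 remove [vqq,sskk] add [bzzh,pozrt,qws] -> 11 lines: oglqz ugxfi ygh kkv dsad dhtv bzzh pozrt qws ktxiy exze

Answer: oglqz
ugxfi
ygh
kkv
dsad
dhtv
bzzh
pozrt
qws
ktxiy
exze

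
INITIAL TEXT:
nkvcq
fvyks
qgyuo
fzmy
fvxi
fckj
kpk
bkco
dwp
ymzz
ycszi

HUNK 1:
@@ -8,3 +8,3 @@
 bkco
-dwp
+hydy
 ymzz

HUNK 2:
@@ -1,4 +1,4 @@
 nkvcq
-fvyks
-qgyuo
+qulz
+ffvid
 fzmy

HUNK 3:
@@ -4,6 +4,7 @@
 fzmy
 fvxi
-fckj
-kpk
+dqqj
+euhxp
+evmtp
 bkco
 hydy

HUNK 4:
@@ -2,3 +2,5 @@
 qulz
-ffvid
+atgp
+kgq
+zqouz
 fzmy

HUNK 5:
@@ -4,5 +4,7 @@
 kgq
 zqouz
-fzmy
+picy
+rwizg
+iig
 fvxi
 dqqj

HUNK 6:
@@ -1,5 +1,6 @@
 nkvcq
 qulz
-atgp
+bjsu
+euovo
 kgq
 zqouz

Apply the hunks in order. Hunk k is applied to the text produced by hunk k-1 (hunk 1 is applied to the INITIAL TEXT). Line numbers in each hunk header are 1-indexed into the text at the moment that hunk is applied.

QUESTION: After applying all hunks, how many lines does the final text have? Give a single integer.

Answer: 17

Derivation:
Hunk 1: at line 8 remove [dwp] add [hydy] -> 11 lines: nkvcq fvyks qgyuo fzmy fvxi fckj kpk bkco hydy ymzz ycszi
Hunk 2: at line 1 remove [fvyks,qgyuo] add [qulz,ffvid] -> 11 lines: nkvcq qulz ffvid fzmy fvxi fckj kpk bkco hydy ymzz ycszi
Hunk 3: at line 4 remove [fckj,kpk] add [dqqj,euhxp,evmtp] -> 12 lines: nkvcq qulz ffvid fzmy fvxi dqqj euhxp evmtp bkco hydy ymzz ycszi
Hunk 4: at line 2 remove [ffvid] add [atgp,kgq,zqouz] -> 14 lines: nkvcq qulz atgp kgq zqouz fzmy fvxi dqqj euhxp evmtp bkco hydy ymzz ycszi
Hunk 5: at line 4 remove [fzmy] add [picy,rwizg,iig] -> 16 lines: nkvcq qulz atgp kgq zqouz picy rwizg iig fvxi dqqj euhxp evmtp bkco hydy ymzz ycszi
Hunk 6: at line 1 remove [atgp] add [bjsu,euovo] -> 17 lines: nkvcq qulz bjsu euovo kgq zqouz picy rwizg iig fvxi dqqj euhxp evmtp bkco hydy ymzz ycszi
Final line count: 17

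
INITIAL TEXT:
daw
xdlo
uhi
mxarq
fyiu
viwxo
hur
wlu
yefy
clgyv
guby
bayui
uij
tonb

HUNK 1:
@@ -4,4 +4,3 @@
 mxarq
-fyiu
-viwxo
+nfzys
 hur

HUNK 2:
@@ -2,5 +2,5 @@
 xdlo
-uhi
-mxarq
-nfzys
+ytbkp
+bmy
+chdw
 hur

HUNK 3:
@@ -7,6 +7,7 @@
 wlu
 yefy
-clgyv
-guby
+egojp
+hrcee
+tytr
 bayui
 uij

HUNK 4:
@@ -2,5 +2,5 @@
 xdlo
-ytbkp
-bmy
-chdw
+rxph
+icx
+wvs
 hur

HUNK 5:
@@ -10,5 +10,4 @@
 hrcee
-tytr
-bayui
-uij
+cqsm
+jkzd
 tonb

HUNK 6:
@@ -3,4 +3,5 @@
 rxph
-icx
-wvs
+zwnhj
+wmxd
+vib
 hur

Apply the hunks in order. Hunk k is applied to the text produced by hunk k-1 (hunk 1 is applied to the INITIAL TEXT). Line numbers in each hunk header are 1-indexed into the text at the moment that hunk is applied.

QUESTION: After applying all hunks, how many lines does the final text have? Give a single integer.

Hunk 1: at line 4 remove [fyiu,viwxo] add [nfzys] -> 13 lines: daw xdlo uhi mxarq nfzys hur wlu yefy clgyv guby bayui uij tonb
Hunk 2: at line 2 remove [uhi,mxarq,nfzys] add [ytbkp,bmy,chdw] -> 13 lines: daw xdlo ytbkp bmy chdw hur wlu yefy clgyv guby bayui uij tonb
Hunk 3: at line 7 remove [clgyv,guby] add [egojp,hrcee,tytr] -> 14 lines: daw xdlo ytbkp bmy chdw hur wlu yefy egojp hrcee tytr bayui uij tonb
Hunk 4: at line 2 remove [ytbkp,bmy,chdw] add [rxph,icx,wvs] -> 14 lines: daw xdlo rxph icx wvs hur wlu yefy egojp hrcee tytr bayui uij tonb
Hunk 5: at line 10 remove [tytr,bayui,uij] add [cqsm,jkzd] -> 13 lines: daw xdlo rxph icx wvs hur wlu yefy egojp hrcee cqsm jkzd tonb
Hunk 6: at line 3 remove [icx,wvs] add [zwnhj,wmxd,vib] -> 14 lines: daw xdlo rxph zwnhj wmxd vib hur wlu yefy egojp hrcee cqsm jkzd tonb
Final line count: 14

Answer: 14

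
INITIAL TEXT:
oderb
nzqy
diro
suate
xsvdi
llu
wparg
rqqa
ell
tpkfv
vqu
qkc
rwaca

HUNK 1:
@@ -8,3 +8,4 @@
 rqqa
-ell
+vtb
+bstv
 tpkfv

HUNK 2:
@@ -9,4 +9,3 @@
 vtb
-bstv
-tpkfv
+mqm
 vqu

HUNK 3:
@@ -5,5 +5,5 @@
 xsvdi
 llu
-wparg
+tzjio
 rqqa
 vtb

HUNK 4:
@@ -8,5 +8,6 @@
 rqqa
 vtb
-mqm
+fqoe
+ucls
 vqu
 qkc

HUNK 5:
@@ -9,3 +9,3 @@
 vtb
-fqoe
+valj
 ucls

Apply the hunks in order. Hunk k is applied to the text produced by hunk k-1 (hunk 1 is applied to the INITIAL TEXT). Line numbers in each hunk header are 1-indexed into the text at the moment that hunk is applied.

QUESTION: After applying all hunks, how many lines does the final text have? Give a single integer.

Answer: 14

Derivation:
Hunk 1: at line 8 remove [ell] add [vtb,bstv] -> 14 lines: oderb nzqy diro suate xsvdi llu wparg rqqa vtb bstv tpkfv vqu qkc rwaca
Hunk 2: at line 9 remove [bstv,tpkfv] add [mqm] -> 13 lines: oderb nzqy diro suate xsvdi llu wparg rqqa vtb mqm vqu qkc rwaca
Hunk 3: at line 5 remove [wparg] add [tzjio] -> 13 lines: oderb nzqy diro suate xsvdi llu tzjio rqqa vtb mqm vqu qkc rwaca
Hunk 4: at line 8 remove [mqm] add [fqoe,ucls] -> 14 lines: oderb nzqy diro suate xsvdi llu tzjio rqqa vtb fqoe ucls vqu qkc rwaca
Hunk 5: at line 9 remove [fqoe] add [valj] -> 14 lines: oderb nzqy diro suate xsvdi llu tzjio rqqa vtb valj ucls vqu qkc rwaca
Final line count: 14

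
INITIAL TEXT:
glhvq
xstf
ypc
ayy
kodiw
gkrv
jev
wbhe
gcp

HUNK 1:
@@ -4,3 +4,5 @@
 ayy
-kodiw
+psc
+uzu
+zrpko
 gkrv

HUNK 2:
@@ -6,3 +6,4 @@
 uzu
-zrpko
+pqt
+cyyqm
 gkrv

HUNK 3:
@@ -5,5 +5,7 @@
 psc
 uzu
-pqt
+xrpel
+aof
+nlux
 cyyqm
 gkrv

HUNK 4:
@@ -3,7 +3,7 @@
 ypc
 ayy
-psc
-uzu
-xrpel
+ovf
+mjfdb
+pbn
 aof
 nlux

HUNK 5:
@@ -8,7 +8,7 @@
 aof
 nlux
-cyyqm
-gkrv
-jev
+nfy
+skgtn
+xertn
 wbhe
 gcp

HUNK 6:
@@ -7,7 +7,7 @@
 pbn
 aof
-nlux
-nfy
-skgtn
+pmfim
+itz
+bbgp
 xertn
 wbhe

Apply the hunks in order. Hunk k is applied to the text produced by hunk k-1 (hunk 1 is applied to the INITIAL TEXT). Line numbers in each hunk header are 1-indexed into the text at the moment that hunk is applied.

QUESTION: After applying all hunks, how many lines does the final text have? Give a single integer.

Hunk 1: at line 4 remove [kodiw] add [psc,uzu,zrpko] -> 11 lines: glhvq xstf ypc ayy psc uzu zrpko gkrv jev wbhe gcp
Hunk 2: at line 6 remove [zrpko] add [pqt,cyyqm] -> 12 lines: glhvq xstf ypc ayy psc uzu pqt cyyqm gkrv jev wbhe gcp
Hunk 3: at line 5 remove [pqt] add [xrpel,aof,nlux] -> 14 lines: glhvq xstf ypc ayy psc uzu xrpel aof nlux cyyqm gkrv jev wbhe gcp
Hunk 4: at line 3 remove [psc,uzu,xrpel] add [ovf,mjfdb,pbn] -> 14 lines: glhvq xstf ypc ayy ovf mjfdb pbn aof nlux cyyqm gkrv jev wbhe gcp
Hunk 5: at line 8 remove [cyyqm,gkrv,jev] add [nfy,skgtn,xertn] -> 14 lines: glhvq xstf ypc ayy ovf mjfdb pbn aof nlux nfy skgtn xertn wbhe gcp
Hunk 6: at line 7 remove [nlux,nfy,skgtn] add [pmfim,itz,bbgp] -> 14 lines: glhvq xstf ypc ayy ovf mjfdb pbn aof pmfim itz bbgp xertn wbhe gcp
Final line count: 14

Answer: 14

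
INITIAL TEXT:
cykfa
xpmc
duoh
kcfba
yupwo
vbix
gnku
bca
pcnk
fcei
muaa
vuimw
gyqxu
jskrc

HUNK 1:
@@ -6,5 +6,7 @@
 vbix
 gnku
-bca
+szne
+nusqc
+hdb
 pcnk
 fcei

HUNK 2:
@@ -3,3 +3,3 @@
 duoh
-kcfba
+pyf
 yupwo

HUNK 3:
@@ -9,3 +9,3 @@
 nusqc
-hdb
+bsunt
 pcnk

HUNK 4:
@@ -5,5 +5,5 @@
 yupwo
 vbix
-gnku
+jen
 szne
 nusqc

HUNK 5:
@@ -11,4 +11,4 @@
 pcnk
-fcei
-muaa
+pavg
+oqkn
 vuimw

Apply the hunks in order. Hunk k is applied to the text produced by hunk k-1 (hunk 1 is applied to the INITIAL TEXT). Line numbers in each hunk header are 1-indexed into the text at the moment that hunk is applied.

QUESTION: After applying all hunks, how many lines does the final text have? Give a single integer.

Answer: 16

Derivation:
Hunk 1: at line 6 remove [bca] add [szne,nusqc,hdb] -> 16 lines: cykfa xpmc duoh kcfba yupwo vbix gnku szne nusqc hdb pcnk fcei muaa vuimw gyqxu jskrc
Hunk 2: at line 3 remove [kcfba] add [pyf] -> 16 lines: cykfa xpmc duoh pyf yupwo vbix gnku szne nusqc hdb pcnk fcei muaa vuimw gyqxu jskrc
Hunk 3: at line 9 remove [hdb] add [bsunt] -> 16 lines: cykfa xpmc duoh pyf yupwo vbix gnku szne nusqc bsunt pcnk fcei muaa vuimw gyqxu jskrc
Hunk 4: at line 5 remove [gnku] add [jen] -> 16 lines: cykfa xpmc duoh pyf yupwo vbix jen szne nusqc bsunt pcnk fcei muaa vuimw gyqxu jskrc
Hunk 5: at line 11 remove [fcei,muaa] add [pavg,oqkn] -> 16 lines: cykfa xpmc duoh pyf yupwo vbix jen szne nusqc bsunt pcnk pavg oqkn vuimw gyqxu jskrc
Final line count: 16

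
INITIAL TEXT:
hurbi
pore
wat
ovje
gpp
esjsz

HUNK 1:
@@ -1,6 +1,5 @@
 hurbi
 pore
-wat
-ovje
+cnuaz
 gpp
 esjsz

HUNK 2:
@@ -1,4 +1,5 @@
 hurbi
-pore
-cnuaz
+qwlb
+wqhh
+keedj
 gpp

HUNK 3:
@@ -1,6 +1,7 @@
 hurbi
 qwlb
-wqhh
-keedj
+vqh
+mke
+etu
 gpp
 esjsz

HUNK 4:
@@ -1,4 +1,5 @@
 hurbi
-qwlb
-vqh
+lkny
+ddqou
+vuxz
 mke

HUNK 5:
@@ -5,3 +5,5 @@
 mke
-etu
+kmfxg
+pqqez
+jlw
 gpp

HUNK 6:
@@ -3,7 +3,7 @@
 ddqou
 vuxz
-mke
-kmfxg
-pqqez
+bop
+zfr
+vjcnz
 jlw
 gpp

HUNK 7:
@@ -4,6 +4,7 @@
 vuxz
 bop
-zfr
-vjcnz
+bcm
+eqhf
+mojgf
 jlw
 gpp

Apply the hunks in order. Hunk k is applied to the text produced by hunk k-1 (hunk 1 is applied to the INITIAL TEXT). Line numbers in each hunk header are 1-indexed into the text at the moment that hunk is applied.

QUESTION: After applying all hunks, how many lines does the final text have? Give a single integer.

Answer: 11

Derivation:
Hunk 1: at line 1 remove [wat,ovje] add [cnuaz] -> 5 lines: hurbi pore cnuaz gpp esjsz
Hunk 2: at line 1 remove [pore,cnuaz] add [qwlb,wqhh,keedj] -> 6 lines: hurbi qwlb wqhh keedj gpp esjsz
Hunk 3: at line 1 remove [wqhh,keedj] add [vqh,mke,etu] -> 7 lines: hurbi qwlb vqh mke etu gpp esjsz
Hunk 4: at line 1 remove [qwlb,vqh] add [lkny,ddqou,vuxz] -> 8 lines: hurbi lkny ddqou vuxz mke etu gpp esjsz
Hunk 5: at line 5 remove [etu] add [kmfxg,pqqez,jlw] -> 10 lines: hurbi lkny ddqou vuxz mke kmfxg pqqez jlw gpp esjsz
Hunk 6: at line 3 remove [mke,kmfxg,pqqez] add [bop,zfr,vjcnz] -> 10 lines: hurbi lkny ddqou vuxz bop zfr vjcnz jlw gpp esjsz
Hunk 7: at line 4 remove [zfr,vjcnz] add [bcm,eqhf,mojgf] -> 11 lines: hurbi lkny ddqou vuxz bop bcm eqhf mojgf jlw gpp esjsz
Final line count: 11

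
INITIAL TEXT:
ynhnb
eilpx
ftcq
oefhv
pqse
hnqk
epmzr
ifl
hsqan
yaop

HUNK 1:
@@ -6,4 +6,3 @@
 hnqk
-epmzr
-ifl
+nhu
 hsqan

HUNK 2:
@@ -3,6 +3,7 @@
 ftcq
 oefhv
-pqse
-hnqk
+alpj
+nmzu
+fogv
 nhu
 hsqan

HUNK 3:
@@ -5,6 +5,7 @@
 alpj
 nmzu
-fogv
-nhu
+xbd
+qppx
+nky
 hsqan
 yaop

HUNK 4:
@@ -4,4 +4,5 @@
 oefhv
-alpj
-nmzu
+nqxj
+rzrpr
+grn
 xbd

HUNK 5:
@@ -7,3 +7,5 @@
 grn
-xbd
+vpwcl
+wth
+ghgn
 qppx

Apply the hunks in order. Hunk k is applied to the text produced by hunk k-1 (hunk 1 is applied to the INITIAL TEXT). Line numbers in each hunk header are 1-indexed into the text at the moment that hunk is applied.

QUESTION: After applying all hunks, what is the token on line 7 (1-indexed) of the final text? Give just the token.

Hunk 1: at line 6 remove [epmzr,ifl] add [nhu] -> 9 lines: ynhnb eilpx ftcq oefhv pqse hnqk nhu hsqan yaop
Hunk 2: at line 3 remove [pqse,hnqk] add [alpj,nmzu,fogv] -> 10 lines: ynhnb eilpx ftcq oefhv alpj nmzu fogv nhu hsqan yaop
Hunk 3: at line 5 remove [fogv,nhu] add [xbd,qppx,nky] -> 11 lines: ynhnb eilpx ftcq oefhv alpj nmzu xbd qppx nky hsqan yaop
Hunk 4: at line 4 remove [alpj,nmzu] add [nqxj,rzrpr,grn] -> 12 lines: ynhnb eilpx ftcq oefhv nqxj rzrpr grn xbd qppx nky hsqan yaop
Hunk 5: at line 7 remove [xbd] add [vpwcl,wth,ghgn] -> 14 lines: ynhnb eilpx ftcq oefhv nqxj rzrpr grn vpwcl wth ghgn qppx nky hsqan yaop
Final line 7: grn

Answer: grn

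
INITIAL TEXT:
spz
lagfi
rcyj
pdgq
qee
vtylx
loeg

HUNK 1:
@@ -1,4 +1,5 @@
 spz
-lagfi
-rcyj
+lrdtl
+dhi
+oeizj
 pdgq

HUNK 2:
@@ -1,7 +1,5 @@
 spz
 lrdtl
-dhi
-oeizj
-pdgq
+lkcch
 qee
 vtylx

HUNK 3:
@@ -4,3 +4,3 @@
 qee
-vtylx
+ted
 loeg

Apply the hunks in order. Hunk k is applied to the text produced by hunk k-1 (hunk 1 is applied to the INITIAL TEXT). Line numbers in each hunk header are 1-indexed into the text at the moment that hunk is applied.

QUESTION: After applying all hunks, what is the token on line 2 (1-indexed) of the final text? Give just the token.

Answer: lrdtl

Derivation:
Hunk 1: at line 1 remove [lagfi,rcyj] add [lrdtl,dhi,oeizj] -> 8 lines: spz lrdtl dhi oeizj pdgq qee vtylx loeg
Hunk 2: at line 1 remove [dhi,oeizj,pdgq] add [lkcch] -> 6 lines: spz lrdtl lkcch qee vtylx loeg
Hunk 3: at line 4 remove [vtylx] add [ted] -> 6 lines: spz lrdtl lkcch qee ted loeg
Final line 2: lrdtl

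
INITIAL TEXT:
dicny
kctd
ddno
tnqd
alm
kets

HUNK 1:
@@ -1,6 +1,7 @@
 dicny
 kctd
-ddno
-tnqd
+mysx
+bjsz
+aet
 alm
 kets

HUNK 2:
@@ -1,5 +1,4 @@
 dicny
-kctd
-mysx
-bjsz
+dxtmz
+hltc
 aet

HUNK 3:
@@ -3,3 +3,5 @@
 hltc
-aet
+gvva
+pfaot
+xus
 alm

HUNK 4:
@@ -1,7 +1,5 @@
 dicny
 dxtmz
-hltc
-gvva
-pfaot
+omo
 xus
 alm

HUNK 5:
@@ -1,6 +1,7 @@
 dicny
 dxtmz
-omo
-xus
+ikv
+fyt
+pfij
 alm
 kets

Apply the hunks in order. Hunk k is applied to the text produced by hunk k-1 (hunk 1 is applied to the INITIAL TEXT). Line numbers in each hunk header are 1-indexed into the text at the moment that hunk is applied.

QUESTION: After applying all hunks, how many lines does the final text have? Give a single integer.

Answer: 7

Derivation:
Hunk 1: at line 1 remove [ddno,tnqd] add [mysx,bjsz,aet] -> 7 lines: dicny kctd mysx bjsz aet alm kets
Hunk 2: at line 1 remove [kctd,mysx,bjsz] add [dxtmz,hltc] -> 6 lines: dicny dxtmz hltc aet alm kets
Hunk 3: at line 3 remove [aet] add [gvva,pfaot,xus] -> 8 lines: dicny dxtmz hltc gvva pfaot xus alm kets
Hunk 4: at line 1 remove [hltc,gvva,pfaot] add [omo] -> 6 lines: dicny dxtmz omo xus alm kets
Hunk 5: at line 1 remove [omo,xus] add [ikv,fyt,pfij] -> 7 lines: dicny dxtmz ikv fyt pfij alm kets
Final line count: 7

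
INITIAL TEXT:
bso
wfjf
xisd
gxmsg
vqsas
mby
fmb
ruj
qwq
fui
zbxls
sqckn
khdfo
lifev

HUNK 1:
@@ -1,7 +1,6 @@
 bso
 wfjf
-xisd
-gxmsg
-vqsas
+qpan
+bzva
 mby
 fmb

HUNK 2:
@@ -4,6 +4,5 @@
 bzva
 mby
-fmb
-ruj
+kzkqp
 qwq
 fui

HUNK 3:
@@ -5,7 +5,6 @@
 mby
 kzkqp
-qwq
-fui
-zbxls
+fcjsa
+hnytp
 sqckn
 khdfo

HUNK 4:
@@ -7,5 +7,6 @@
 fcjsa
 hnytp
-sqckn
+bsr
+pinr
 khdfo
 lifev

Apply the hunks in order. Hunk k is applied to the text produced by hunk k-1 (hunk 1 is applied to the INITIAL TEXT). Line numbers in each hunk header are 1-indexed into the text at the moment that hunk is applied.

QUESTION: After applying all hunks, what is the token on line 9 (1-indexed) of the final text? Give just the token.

Hunk 1: at line 1 remove [xisd,gxmsg,vqsas] add [qpan,bzva] -> 13 lines: bso wfjf qpan bzva mby fmb ruj qwq fui zbxls sqckn khdfo lifev
Hunk 2: at line 4 remove [fmb,ruj] add [kzkqp] -> 12 lines: bso wfjf qpan bzva mby kzkqp qwq fui zbxls sqckn khdfo lifev
Hunk 3: at line 5 remove [qwq,fui,zbxls] add [fcjsa,hnytp] -> 11 lines: bso wfjf qpan bzva mby kzkqp fcjsa hnytp sqckn khdfo lifev
Hunk 4: at line 7 remove [sqckn] add [bsr,pinr] -> 12 lines: bso wfjf qpan bzva mby kzkqp fcjsa hnytp bsr pinr khdfo lifev
Final line 9: bsr

Answer: bsr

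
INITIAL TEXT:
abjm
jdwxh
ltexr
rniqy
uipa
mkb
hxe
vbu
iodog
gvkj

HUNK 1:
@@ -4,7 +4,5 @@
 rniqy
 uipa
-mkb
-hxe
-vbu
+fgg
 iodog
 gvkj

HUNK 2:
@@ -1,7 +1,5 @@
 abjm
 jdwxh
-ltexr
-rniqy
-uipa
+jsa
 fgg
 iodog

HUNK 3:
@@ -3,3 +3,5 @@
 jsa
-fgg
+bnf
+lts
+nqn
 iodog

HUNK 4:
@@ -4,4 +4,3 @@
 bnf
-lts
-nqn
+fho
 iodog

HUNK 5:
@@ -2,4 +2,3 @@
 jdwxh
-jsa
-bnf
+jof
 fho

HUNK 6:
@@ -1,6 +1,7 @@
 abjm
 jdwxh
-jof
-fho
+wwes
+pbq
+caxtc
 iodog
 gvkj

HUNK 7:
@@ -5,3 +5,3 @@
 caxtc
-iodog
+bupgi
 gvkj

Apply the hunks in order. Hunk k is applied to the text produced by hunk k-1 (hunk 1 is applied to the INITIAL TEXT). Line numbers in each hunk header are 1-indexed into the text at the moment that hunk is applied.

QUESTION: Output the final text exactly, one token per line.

Answer: abjm
jdwxh
wwes
pbq
caxtc
bupgi
gvkj

Derivation:
Hunk 1: at line 4 remove [mkb,hxe,vbu] add [fgg] -> 8 lines: abjm jdwxh ltexr rniqy uipa fgg iodog gvkj
Hunk 2: at line 1 remove [ltexr,rniqy,uipa] add [jsa] -> 6 lines: abjm jdwxh jsa fgg iodog gvkj
Hunk 3: at line 3 remove [fgg] add [bnf,lts,nqn] -> 8 lines: abjm jdwxh jsa bnf lts nqn iodog gvkj
Hunk 4: at line 4 remove [lts,nqn] add [fho] -> 7 lines: abjm jdwxh jsa bnf fho iodog gvkj
Hunk 5: at line 2 remove [jsa,bnf] add [jof] -> 6 lines: abjm jdwxh jof fho iodog gvkj
Hunk 6: at line 1 remove [jof,fho] add [wwes,pbq,caxtc] -> 7 lines: abjm jdwxh wwes pbq caxtc iodog gvkj
Hunk 7: at line 5 remove [iodog] add [bupgi] -> 7 lines: abjm jdwxh wwes pbq caxtc bupgi gvkj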